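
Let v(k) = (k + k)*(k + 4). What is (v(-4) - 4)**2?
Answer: 16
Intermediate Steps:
v(k) = 2*k*(4 + k) (v(k) = (2*k)*(4 + k) = 2*k*(4 + k))
(v(-4) - 4)**2 = (2*(-4)*(4 - 4) - 4)**2 = (2*(-4)*0 - 4)**2 = (0 - 4)**2 = (-4)**2 = 16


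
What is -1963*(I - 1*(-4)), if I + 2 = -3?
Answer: 1963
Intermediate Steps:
I = -5 (I = -2 - 3 = -5)
-1963*(I - 1*(-4)) = -1963*(-5 - 1*(-4)) = -1963*(-5 + 4) = -1963*(-1) = 1963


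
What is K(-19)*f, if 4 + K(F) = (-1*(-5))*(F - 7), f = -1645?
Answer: 220430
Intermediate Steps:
K(F) = -39 + 5*F (K(F) = -4 + (-1*(-5))*(F - 7) = -4 + 5*(-7 + F) = -4 + (-35 + 5*F) = -39 + 5*F)
K(-19)*f = (-39 + 5*(-19))*(-1645) = (-39 - 95)*(-1645) = -134*(-1645) = 220430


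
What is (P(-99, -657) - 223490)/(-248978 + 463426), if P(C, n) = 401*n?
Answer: -486947/214448 ≈ -2.2707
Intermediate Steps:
(P(-99, -657) - 223490)/(-248978 + 463426) = (401*(-657) - 223490)/(-248978 + 463426) = (-263457 - 223490)/214448 = -486947*1/214448 = -486947/214448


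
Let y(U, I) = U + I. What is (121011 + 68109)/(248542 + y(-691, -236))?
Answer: 37824/49523 ≈ 0.76377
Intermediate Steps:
y(U, I) = I + U
(121011 + 68109)/(248542 + y(-691, -236)) = (121011 + 68109)/(248542 + (-236 - 691)) = 189120/(248542 - 927) = 189120/247615 = 189120*(1/247615) = 37824/49523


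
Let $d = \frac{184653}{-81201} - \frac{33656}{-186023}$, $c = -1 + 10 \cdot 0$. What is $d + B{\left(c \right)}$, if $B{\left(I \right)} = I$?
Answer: $- \frac{15574019262}{5035084541} \approx -3.0931$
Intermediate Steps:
$c = -1$ ($c = -1 + 0 = -1$)
$d = - \frac{10538934721}{5035084541}$ ($d = 184653 \left(- \frac{1}{81201}\right) - - \frac{33656}{186023} = - \frac{61551}{27067} + \frac{33656}{186023} = - \frac{10538934721}{5035084541} \approx -2.0931$)
$d + B{\left(c \right)} = - \frac{10538934721}{5035084541} - 1 = - \frac{15574019262}{5035084541}$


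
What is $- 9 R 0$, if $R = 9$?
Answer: $0$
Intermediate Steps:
$- 9 R 0 = \left(-9\right) 9 \cdot 0 = \left(-81\right) 0 = 0$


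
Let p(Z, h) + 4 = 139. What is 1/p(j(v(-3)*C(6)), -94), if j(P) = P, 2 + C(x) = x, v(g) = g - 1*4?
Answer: 1/135 ≈ 0.0074074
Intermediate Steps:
v(g) = -4 + g (v(g) = g - 4 = -4 + g)
C(x) = -2 + x
p(Z, h) = 135 (p(Z, h) = -4 + 139 = 135)
1/p(j(v(-3)*C(6)), -94) = 1/135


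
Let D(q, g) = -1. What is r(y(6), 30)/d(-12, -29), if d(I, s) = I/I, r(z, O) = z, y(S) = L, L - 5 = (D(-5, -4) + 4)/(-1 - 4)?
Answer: 22/5 ≈ 4.4000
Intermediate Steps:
L = 22/5 (L = 5 + (-1 + 4)/(-1 - 4) = 5 + 3/(-5) = 5 + 3*(-⅕) = 5 - ⅗ = 22/5 ≈ 4.4000)
y(S) = 22/5
d(I, s) = 1
r(y(6), 30)/d(-12, -29) = (22/5)/1 = (22/5)*1 = 22/5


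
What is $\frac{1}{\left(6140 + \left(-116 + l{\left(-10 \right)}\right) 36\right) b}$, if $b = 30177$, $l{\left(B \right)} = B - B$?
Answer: $\frac{1}{59267628} \approx 1.6873 \cdot 10^{-8}$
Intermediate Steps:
$l{\left(B \right)} = 0$
$\frac{1}{\left(6140 + \left(-116 + l{\left(-10 \right)}\right) 36\right) b} = \frac{1}{\left(6140 + \left(-116 + 0\right) 36\right) 30177} = \frac{1}{6140 - 4176} \cdot \frac{1}{30177} = \frac{1}{1964} \cdot \frac{1}{30177} = \frac{1}{59267628}$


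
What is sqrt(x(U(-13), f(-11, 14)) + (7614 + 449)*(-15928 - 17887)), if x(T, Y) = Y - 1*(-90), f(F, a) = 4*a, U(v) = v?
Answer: I*sqrt(272650199) ≈ 16512.0*I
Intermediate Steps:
x(T, Y) = 90 + Y (x(T, Y) = Y + 90 = 90 + Y)
sqrt(x(U(-13), f(-11, 14)) + (7614 + 449)*(-15928 - 17887)) = sqrt((90 + 4*14) + (7614 + 449)*(-15928 - 17887)) = sqrt((90 + 56) + 8063*(-33815)) = sqrt(146 - 272650345) = sqrt(-272650199) = I*sqrt(272650199)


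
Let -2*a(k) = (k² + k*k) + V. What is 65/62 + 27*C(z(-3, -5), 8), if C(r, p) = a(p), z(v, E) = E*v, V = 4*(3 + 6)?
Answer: -137203/62 ≈ -2213.0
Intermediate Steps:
V = 36 (V = 4*9 = 36)
a(k) = -18 - k² (a(k) = -((k² + k*k) + 36)/2 = -((k² + k²) + 36)/2 = -(2*k² + 36)/2 = -(36 + 2*k²)/2 = -18 - k²)
C(r, p) = -18 - p²
65/62 + 27*C(z(-3, -5), 8) = 65/62 + 27*(-18 - 1*8²) = 65*(1/62) + 27*(-18 - 1*64) = 65/62 + 27*(-18 - 64) = 65/62 + 27*(-82) = 65/62 - 2214 = -137203/62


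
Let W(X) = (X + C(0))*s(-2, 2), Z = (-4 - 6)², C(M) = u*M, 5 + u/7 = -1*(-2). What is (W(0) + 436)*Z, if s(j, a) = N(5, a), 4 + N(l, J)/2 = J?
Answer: 43600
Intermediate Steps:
N(l, J) = -8 + 2*J
u = -21 (u = -35 + 7*(-1*(-2)) = -35 + 7*2 = -35 + 14 = -21)
s(j, a) = -8 + 2*a
C(M) = -21*M
Z = 100 (Z = (-10)² = 100)
W(X) = -4*X (W(X) = (X - 21*0)*(-8 + 2*2) = (X + 0)*(-8 + 4) = X*(-4) = -4*X)
(W(0) + 436)*Z = (-4*0 + 436)*100 = (0 + 436)*100 = 436*100 = 43600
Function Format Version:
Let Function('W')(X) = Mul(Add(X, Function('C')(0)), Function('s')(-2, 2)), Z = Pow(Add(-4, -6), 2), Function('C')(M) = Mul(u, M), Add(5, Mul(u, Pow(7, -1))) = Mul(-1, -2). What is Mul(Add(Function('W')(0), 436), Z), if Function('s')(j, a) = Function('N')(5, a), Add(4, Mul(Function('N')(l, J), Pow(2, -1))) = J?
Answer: 43600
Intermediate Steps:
Function('N')(l, J) = Add(-8, Mul(2, J))
u = -21 (u = Add(-35, Mul(7, Mul(-1, -2))) = Add(-35, Mul(7, 2)) = Add(-35, 14) = -21)
Function('s')(j, a) = Add(-8, Mul(2, a))
Function('C')(M) = Mul(-21, M)
Z = 100 (Z = Pow(-10, 2) = 100)
Function('W')(X) = Mul(-4, X) (Function('W')(X) = Mul(Add(X, Mul(-21, 0)), Add(-8, Mul(2, 2))) = Mul(Add(X, 0), Add(-8, 4)) = Mul(X, -4) = Mul(-4, X))
Mul(Add(Function('W')(0), 436), Z) = Mul(Add(Mul(-4, 0), 436), 100) = Mul(Add(0, 436), 100) = Mul(436, 100) = 43600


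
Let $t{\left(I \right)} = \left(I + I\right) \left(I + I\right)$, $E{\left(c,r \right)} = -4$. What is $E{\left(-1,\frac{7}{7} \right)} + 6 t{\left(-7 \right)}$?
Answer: $1172$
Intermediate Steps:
$t{\left(I \right)} = 4 I^{2}$ ($t{\left(I \right)} = 2 I 2 I = 4 I^{2}$)
$E{\left(-1,\frac{7}{7} \right)} + 6 t{\left(-7 \right)} = -4 + 6 \cdot 4 \left(-7\right)^{2} = -4 + 6 \cdot 4 \cdot 49 = -4 + 6 \cdot 196 = -4 + 1176 = 1172$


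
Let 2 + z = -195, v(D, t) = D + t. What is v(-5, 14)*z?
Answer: -1773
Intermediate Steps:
z = -197 (z = -2 - 195 = -197)
v(-5, 14)*z = (-5 + 14)*(-197) = 9*(-197) = -1773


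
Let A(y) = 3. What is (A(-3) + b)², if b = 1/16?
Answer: 2401/256 ≈ 9.3789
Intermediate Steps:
b = 1/16 ≈ 0.062500
(A(-3) + b)² = (3 + 1/16)² = (49/16)² = 2401/256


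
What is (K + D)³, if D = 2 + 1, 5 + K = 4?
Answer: 8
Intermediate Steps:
K = -1 (K = -5 + 4 = -1)
D = 3
(K + D)³ = (-1 + 3)³ = 2³ = 8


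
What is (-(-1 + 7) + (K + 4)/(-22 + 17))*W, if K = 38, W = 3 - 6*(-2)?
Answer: -216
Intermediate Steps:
W = 15 (W = 3 + 12 = 15)
(-(-1 + 7) + (K + 4)/(-22 + 17))*W = (-(-1 + 7) + (38 + 4)/(-22 + 17))*15 = (-1*6 + 42/(-5))*15 = (-6 + 42*(-⅕))*15 = (-6 - 42/5)*15 = -72/5*15 = -216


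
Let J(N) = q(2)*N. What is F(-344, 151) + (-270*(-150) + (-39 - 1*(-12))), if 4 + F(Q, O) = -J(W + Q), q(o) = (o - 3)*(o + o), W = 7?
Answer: 39121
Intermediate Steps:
q(o) = 2*o*(-3 + o) (q(o) = (-3 + o)*(2*o) = 2*o*(-3 + o))
J(N) = -4*N (J(N) = (2*2*(-3 + 2))*N = (2*2*(-1))*N = -4*N)
F(Q, O) = 24 + 4*Q (F(Q, O) = -4 - (-4)*(7 + Q) = -4 - (-28 - 4*Q) = -4 + (28 + 4*Q) = 24 + 4*Q)
F(-344, 151) + (-270*(-150) + (-39 - 1*(-12))) = (24 + 4*(-344)) + (-270*(-150) + (-39 - 1*(-12))) = (24 - 1376) + (40500 + (-39 + 12)) = -1352 + (40500 - 27) = -1352 + 40473 = 39121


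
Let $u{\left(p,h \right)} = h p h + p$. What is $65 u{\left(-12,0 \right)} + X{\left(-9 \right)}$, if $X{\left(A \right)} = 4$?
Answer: $-776$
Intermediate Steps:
$u{\left(p,h \right)} = p + p h^{2}$ ($u{\left(p,h \right)} = p h^{2} + p = p + p h^{2}$)
$65 u{\left(-12,0 \right)} + X{\left(-9 \right)} = 65 \left(- 12 \left(1 + 0^{2}\right)\right) + 4 = 65 \left(- 12 \left(1 + 0\right)\right) + 4 = 65 \left(\left(-12\right) 1\right) + 4 = 65 \left(-12\right) + 4 = -780 + 4 = -776$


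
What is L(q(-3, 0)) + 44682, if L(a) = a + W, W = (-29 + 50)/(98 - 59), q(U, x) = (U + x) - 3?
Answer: 580795/13 ≈ 44677.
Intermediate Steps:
q(U, x) = -3 + U + x
W = 7/13 (W = 21/39 = 21*(1/39) = 7/13 ≈ 0.53846)
L(a) = 7/13 + a (L(a) = a + 7/13 = 7/13 + a)
L(q(-3, 0)) + 44682 = (7/13 + (-3 - 3 + 0)) + 44682 = (7/13 - 6) + 44682 = -71/13 + 44682 = 580795/13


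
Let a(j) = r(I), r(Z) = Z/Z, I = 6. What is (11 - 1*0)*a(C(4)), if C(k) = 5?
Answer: 11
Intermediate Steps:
r(Z) = 1
a(j) = 1
(11 - 1*0)*a(C(4)) = (11 - 1*0)*1 = (11 + 0)*1 = 11*1 = 11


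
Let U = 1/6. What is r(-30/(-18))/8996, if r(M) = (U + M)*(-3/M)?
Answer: -33/89960 ≈ -0.00036683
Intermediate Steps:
U = 1/6 (U = 1*(1/6) = 1/6 ≈ 0.16667)
r(M) = -3*(1/6 + M)/M (r(M) = (1/6 + M)*(-3/M) = -3*(1/6 + M)/M)
r(-30/(-18))/8996 = (-3 - 1/(2*((-30/(-18)))))/8996 = (-3 - 1/(2*((-30*(-1/18)))))*(1/8996) = (-3 - 1/(2*5/3))*(1/8996) = (-3 - 1/2*3/5)*(1/8996) = (-3 - 3/10)*(1/8996) = -33/10*1/8996 = -33/89960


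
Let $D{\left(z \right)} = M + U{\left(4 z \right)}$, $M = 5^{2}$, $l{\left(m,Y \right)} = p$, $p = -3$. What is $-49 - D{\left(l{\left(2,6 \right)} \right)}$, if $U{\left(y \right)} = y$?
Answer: $-62$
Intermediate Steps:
$l{\left(m,Y \right)} = -3$
$M = 25$
$D{\left(z \right)} = 25 + 4 z$
$-49 - D{\left(l{\left(2,6 \right)} \right)} = -49 - \left(25 + 4 \left(-3\right)\right) = -49 - \left(25 - 12\right) = -49 - 13 = -62$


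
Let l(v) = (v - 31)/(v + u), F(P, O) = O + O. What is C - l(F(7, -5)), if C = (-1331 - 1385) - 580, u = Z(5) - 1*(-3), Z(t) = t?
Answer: -6633/2 ≈ -3316.5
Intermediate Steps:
F(P, O) = 2*O
u = 8 (u = 5 - 1*(-3) = 5 + 3 = 8)
C = -3296 (C = -2716 - 580 = -3296)
l(v) = (-31 + v)/(8 + v) (l(v) = (v - 31)/(v + 8) = (-31 + v)/(8 + v))
C - l(F(7, -5)) = -3296 - (-31 + 2*(-5))/(8 + 2*(-5)) = -3296 - (-31 - 10)/(8 - 10) = -3296 - (-41)/(-2) = -3296 - (-1)*(-41)/2 = -3296 - 1*41/2 = -3296 - 41/2 = -6633/2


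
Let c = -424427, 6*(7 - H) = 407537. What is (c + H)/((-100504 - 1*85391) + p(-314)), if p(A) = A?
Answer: 2954057/1117254 ≈ 2.6440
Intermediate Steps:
H = -407495/6 (H = 7 - 1/6*407537 = 7 - 407537/6 = -407495/6 ≈ -67916.)
(c + H)/((-100504 - 1*85391) + p(-314)) = (-424427 - 407495/6)/((-100504 - 1*85391) - 314) = -2954057/(6*((-100504 - 85391) - 314)) = -2954057/(6*(-185895 - 314)) = -2954057/6/(-186209) = -2954057/6*(-1/186209) = 2954057/1117254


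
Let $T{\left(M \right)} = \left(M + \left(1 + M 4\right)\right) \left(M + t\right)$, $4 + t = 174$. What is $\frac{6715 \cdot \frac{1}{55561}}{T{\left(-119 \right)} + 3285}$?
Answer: $- \frac{6715}{1500647049} \approx -4.4747 \cdot 10^{-6}$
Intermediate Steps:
$t = 170$ ($t = -4 + 174 = 170$)
$T{\left(M \right)} = \left(1 + 5 M\right) \left(170 + M\right)$ ($T{\left(M \right)} = \left(M + \left(1 + M 4\right)\right) \left(M + 170\right) = \left(M + \left(1 + 4 M\right)\right) \left(170 + M\right) = \left(1 + 5 M\right) \left(170 + M\right)$)
$\frac{6715 \cdot \frac{1}{55561}}{T{\left(-119 \right)} + 3285} = \frac{6715 \cdot \frac{1}{55561}}{\left(170 + 5 \left(-119\right)^{2} + 851 \left(-119\right)\right) + 3285} = \frac{6715 \cdot \frac{1}{55561}}{\left(170 + 5 \cdot 14161 - 101269\right) + 3285} = \frac{6715}{55561 \left(\left(170 + 70805 - 101269\right) + 3285\right)} = \frac{6715}{55561 \left(-30294 + 3285\right)} = \frac{6715}{55561 \left(-27009\right)} = \frac{6715}{55561} \left(- \frac{1}{27009}\right) = - \frac{6715}{1500647049}$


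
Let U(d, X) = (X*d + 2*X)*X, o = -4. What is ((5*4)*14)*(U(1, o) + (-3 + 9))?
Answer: 15120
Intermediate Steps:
U(d, X) = X*(2*X + X*d) (U(d, X) = (2*X + X*d)*X = X*(2*X + X*d))
((5*4)*14)*(U(1, o) + (-3 + 9)) = ((5*4)*14)*((-4)**2*(2 + 1) + (-3 + 9)) = (20*14)*(16*3 + 6) = 280*(48 + 6) = 280*54 = 15120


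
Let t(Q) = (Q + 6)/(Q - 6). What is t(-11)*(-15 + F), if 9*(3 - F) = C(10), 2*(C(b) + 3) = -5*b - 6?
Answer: -385/153 ≈ -2.5163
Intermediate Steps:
t(Q) = (6 + Q)/(-6 + Q)
C(b) = -6 - 5*b/2 (C(b) = -3 + (-5*b - 6)/2 = -3 + (-6 - 5*b)/2 = -3 + (-3 - 5*b/2) = -6 - 5*b/2)
F = 58/9 (F = 3 - (-6 - 5/2*10)/9 = 3 - (-6 - 25)/9 = 3 - 1/9*(-31) = 3 + 31/9 = 58/9 ≈ 6.4444)
t(-11)*(-15 + F) = ((6 - 11)/(-6 - 11))*(-15 + 58/9) = (-5/(-17))*(-77/9) = -1/17*(-5)*(-77/9) = (5/17)*(-77/9) = -385/153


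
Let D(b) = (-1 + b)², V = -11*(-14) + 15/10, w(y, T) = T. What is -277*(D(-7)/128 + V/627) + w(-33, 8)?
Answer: -124897/627 ≈ -199.20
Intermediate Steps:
V = 311/2 (V = 154 + 15*(⅒) = 154 + 3/2 = 311/2 ≈ 155.50)
-277*(D(-7)/128 + V/627) + w(-33, 8) = -277*((-1 - 7)²/128 + (311/2)/627) + 8 = -277*((-8)²*(1/128) + (311/2)*(1/627)) + 8 = -277*(64*(1/128) + 311/1254) + 8 = -277*(½ + 311/1254) + 8 = -277*469/627 + 8 = -129913/627 + 8 = -124897/627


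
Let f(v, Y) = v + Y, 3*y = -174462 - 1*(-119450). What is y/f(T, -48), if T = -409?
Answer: 55012/1371 ≈ 40.125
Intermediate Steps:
y = -55012/3 (y = (-174462 - 1*(-119450))/3 = (-174462 + 119450)/3 = (⅓)*(-55012) = -55012/3 ≈ -18337.)
f(v, Y) = Y + v
y/f(T, -48) = -55012/(3*(-48 - 409)) = -55012/3/(-457) = -55012/3*(-1/457) = 55012/1371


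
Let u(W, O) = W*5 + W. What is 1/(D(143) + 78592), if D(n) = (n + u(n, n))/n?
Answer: 1/78599 ≈ 1.2723e-5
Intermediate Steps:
u(W, O) = 6*W (u(W, O) = 5*W + W = 6*W)
D(n) = 7 (D(n) = (n + 6*n)/n = (7*n)/n = 7)
1/(D(143) + 78592) = 1/(7 + 78592) = 1/78599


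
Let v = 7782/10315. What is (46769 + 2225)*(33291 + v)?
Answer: 16824757476318/10315 ≈ 1.6311e+9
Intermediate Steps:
v = 7782/10315 (v = 7782*(1/10315) = 7782/10315 ≈ 0.75444)
(46769 + 2225)*(33291 + v) = (46769 + 2225)*(33291 + 7782/10315) = 48994*(343404447/10315) = 16824757476318/10315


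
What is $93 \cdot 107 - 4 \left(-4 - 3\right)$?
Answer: $9979$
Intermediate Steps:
$93 \cdot 107 - 4 \left(-4 - 3\right) = 9951 - -28 = 9951 + 28 = 9979$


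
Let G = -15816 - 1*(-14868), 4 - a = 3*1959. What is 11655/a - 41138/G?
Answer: 16468181/397686 ≈ 41.410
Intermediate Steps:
a = -5873 (a = 4 - 3*1959 = 4 - 1*5877 = 4 - 5877 = -5873)
G = -948 (G = -15816 + 14868 = -948)
11655/a - 41138/G = 11655/(-5873) - 41138/(-948) = 11655*(-1/5873) - 41138*(-1/948) = -1665/839 + 20569/474 = 16468181/397686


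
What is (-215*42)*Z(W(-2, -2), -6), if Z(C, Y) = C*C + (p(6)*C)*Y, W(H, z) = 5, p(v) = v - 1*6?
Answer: -225750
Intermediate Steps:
p(v) = -6 + v (p(v) = v - 6 = -6 + v)
Z(C, Y) = C² (Z(C, Y) = C*C + ((-6 + 6)*C)*Y = C² + (0*C)*Y = C² + 0*Y = C² + 0 = C²)
(-215*42)*Z(W(-2, -2), -6) = -215*42*5² = -9030*25 = -225750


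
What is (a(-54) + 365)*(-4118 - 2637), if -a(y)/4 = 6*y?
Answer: -11220055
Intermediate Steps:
a(y) = -24*y
(a(-54) + 365)*(-4118 - 2637) = (-24*(-54) + 365)*(-4118 - 2637) = (1296 + 365)*(-6755) = 1661*(-6755) = -11220055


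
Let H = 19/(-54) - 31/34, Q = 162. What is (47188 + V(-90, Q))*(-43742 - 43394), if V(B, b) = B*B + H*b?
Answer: -81595544576/17 ≈ -4.7997e+9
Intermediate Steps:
H = -580/459 (H = 19*(-1/54) - 31*1/34 = -19/54 - 31/34 = -580/459 ≈ -1.2636)
V(B, b) = B**2 - 580*b/459 (V(B, b) = B*B - 580*b/459 = B**2 - 580*b/459)
(47188 + V(-90, Q))*(-43742 - 43394) = (47188 + ((-90)**2 - 580/459*162))*(-43742 - 43394) = (47188 + (8100 - 3480/17))*(-87136) = (47188 + 134220/17)*(-87136) = (936416/17)*(-87136) = -81595544576/17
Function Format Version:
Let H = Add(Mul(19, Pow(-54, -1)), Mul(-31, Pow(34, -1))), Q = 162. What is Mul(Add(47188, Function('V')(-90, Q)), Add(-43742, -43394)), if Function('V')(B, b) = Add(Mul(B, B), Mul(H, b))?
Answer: Rational(-81595544576, 17) ≈ -4.7997e+9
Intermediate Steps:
H = Rational(-580, 459) (H = Add(Mul(19, Rational(-1, 54)), Mul(-31, Rational(1, 34))) = Add(Rational(-19, 54), Rational(-31, 34)) = Rational(-580, 459) ≈ -1.2636)
Function('V')(B, b) = Add(Pow(B, 2), Mul(Rational(-580, 459), b)) (Function('V')(B, b) = Add(Mul(B, B), Mul(Rational(-580, 459), b)) = Add(Pow(B, 2), Mul(Rational(-580, 459), b)))
Mul(Add(47188, Function('V')(-90, Q)), Add(-43742, -43394)) = Mul(Add(47188, Add(Pow(-90, 2), Mul(Rational(-580, 459), 162))), Add(-43742, -43394)) = Mul(Add(47188, Add(8100, Rational(-3480, 17))), -87136) = Mul(Add(47188, Rational(134220, 17)), -87136) = Mul(Rational(936416, 17), -87136) = Rational(-81595544576, 17)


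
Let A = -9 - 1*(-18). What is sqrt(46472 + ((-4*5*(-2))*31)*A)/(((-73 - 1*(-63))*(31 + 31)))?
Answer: -sqrt(3602)/155 ≈ -0.38720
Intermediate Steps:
A = 9 (A = -9 + 18 = 9)
sqrt(46472 + ((-4*5*(-2))*31)*A)/(((-73 - 1*(-63))*(31 + 31))) = sqrt(46472 + ((-4*5*(-2))*31)*9)/(((-73 - 1*(-63))*(31 + 31))) = sqrt(46472 + (-20*(-2)*31)*9)/(((-73 + 63)*62)) = sqrt(46472 + (40*31)*9)/((-10*62)) = sqrt(46472 + 1240*9)/(-620) = sqrt(46472 + 11160)*(-1/620) = sqrt(57632)*(-1/620) = (4*sqrt(3602))*(-1/620) = -sqrt(3602)/155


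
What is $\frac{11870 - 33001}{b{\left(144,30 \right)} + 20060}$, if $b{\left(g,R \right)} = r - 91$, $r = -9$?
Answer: $- \frac{21131}{19960} \approx -1.0587$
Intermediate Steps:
$b{\left(g,R \right)} = -100$ ($b{\left(g,R \right)} = -9 - 91 = -100$)
$\frac{11870 - 33001}{b{\left(144,30 \right)} + 20060} = \frac{11870 - 33001}{-100 + 20060} = - \frac{21131}{19960}$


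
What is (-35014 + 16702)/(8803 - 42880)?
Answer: 6104/11359 ≈ 0.53737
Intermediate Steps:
(-35014 + 16702)/(8803 - 42880) = -18312/(-34077) = -18312*(-1/34077) = 6104/11359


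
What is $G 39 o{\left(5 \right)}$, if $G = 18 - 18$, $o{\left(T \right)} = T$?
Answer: $0$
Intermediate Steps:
$G = 0$ ($G = 18 - 18 = 0$)
$G 39 o{\left(5 \right)} = 0 \cdot 39 \cdot 5 = 0 \cdot 5 = 0$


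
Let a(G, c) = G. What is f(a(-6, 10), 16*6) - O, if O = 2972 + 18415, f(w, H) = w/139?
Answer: -2972799/139 ≈ -21387.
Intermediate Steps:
f(w, H) = w/139 (f(w, H) = w*(1/139) = w/139)
O = 21387
f(a(-6, 10), 16*6) - O = (1/139)*(-6) - 1*21387 = -6/139 - 21387 = -2972799/139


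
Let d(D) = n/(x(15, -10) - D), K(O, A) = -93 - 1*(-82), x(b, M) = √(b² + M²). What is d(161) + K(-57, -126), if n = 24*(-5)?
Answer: -21853/2133 + 50*√13/2133 ≈ -10.161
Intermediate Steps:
n = -120
x(b, M) = √(M² + b²)
K(O, A) = -11 (K(O, A) = -93 + 82 = -11)
d(D) = -120/(-D + 5*√13) (d(D) = -120/(√((-10)² + 15²) - D) = -120/(√(100 + 225) - D) = -120/(√325 - D) = -120/(5*√13 - D) = -120/(-D + 5*√13))
d(161) + K(-57, -126) = 120/(161 - 5*√13) - 11 = -11 + 120/(161 - 5*√13)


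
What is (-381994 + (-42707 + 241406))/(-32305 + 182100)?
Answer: -36659/29959 ≈ -1.2236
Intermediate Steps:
(-381994 + (-42707 + 241406))/(-32305 + 182100) = (-381994 + 198699)/149795 = -183295*1/149795 = -36659/29959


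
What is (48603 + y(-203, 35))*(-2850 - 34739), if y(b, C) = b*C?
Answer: -1559868322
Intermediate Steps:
y(b, C) = C*b
(48603 + y(-203, 35))*(-2850 - 34739) = (48603 + 35*(-203))*(-2850 - 34739) = (48603 - 7105)*(-37589) = 41498*(-37589) = -1559868322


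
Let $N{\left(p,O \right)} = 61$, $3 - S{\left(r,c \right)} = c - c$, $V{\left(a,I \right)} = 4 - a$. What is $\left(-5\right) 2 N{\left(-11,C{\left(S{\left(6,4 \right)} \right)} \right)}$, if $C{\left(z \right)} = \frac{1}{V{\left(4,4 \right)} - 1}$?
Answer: $-610$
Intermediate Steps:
$S{\left(r,c \right)} = 3$ ($S{\left(r,c \right)} = 3 - \left(c - c\right) = 3 - 0 = 3 + 0 = 3$)
$C{\left(z \right)} = -1$ ($C{\left(z \right)} = \frac{1}{\left(4 - 4\right) - 1} = \frac{1}{0 - 1} = \frac{1}{-1} = -1$)
$\left(-5\right) 2 N{\left(-11,C{\left(S{\left(6,4 \right)} \right)} \right)} = \left(-5\right) 2 \cdot 61 = \left(-10\right) 61 = -610$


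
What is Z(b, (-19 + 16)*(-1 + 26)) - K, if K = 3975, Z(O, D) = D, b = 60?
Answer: -4050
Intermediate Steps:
Z(b, (-19 + 16)*(-1 + 26)) - K = (-19 + 16)*(-1 + 26) - 1*3975 = -3*25 - 3975 = -75 - 3975 = -4050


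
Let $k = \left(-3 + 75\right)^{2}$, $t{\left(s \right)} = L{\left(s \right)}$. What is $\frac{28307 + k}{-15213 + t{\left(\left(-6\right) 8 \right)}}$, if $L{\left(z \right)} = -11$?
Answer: $- \frac{33491}{15224} \approx -2.1999$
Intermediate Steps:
$t{\left(s \right)} = -11$
$k = 5184$ ($k = 72^{2} = 5184$)
$\frac{28307 + k}{-15213 + t{\left(\left(-6\right) 8 \right)}} = \frac{28307 + 5184}{-15213 - 11} = \frac{33491}{-15224} = 33491 \left(- \frac{1}{15224}\right) = - \frac{33491}{15224}$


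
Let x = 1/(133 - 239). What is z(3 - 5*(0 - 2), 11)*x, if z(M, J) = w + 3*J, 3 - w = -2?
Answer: -19/53 ≈ -0.35849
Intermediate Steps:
w = 5 (w = 3 - 1*(-2) = 3 + 2 = 5)
x = -1/106 (x = 1/(-106) = -1/106 ≈ -0.0094340)
z(M, J) = 5 + 3*J
z(3 - 5*(0 - 2), 11)*x = (5 + 3*11)*(-1/106) = (5 + 33)*(-1/106) = 38*(-1/106) = -19/53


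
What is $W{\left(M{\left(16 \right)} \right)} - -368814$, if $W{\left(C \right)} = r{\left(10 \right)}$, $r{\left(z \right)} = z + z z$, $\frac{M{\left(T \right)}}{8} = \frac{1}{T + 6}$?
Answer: $368924$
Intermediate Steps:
$M{\left(T \right)} = \frac{8}{6 + T}$ ($M{\left(T \right)} = \frac{8}{T + 6} = \frac{8}{6 + T}$)
$r{\left(z \right)} = z + z^{2}$
$W{\left(C \right)} = 110$ ($W{\left(C \right)} = 10 \left(1 + 10\right) = 10 \cdot 11 = 110$)
$W{\left(M{\left(16 \right)} \right)} - -368814 = 110 - -368814 = 110 + 368814 = 368924$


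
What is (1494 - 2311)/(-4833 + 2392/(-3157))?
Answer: 135751/803167 ≈ 0.16902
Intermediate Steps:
(1494 - 2311)/(-4833 + 2392/(-3157)) = -817/(-4833 + 2392*(-1/3157)) = -817/(-4833 - 2392/3157) = -817/(-15260173/3157) = -817*(-3157/15260173) = 135751/803167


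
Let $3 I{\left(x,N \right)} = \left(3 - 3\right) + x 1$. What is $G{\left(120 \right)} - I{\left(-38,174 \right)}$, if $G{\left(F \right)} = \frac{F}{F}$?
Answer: $\frac{41}{3} \approx 13.667$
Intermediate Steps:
$G{\left(F \right)} = 1$
$I{\left(x,N \right)} = \frac{x}{3}$ ($I{\left(x,N \right)} = \frac{\left(3 - 3\right) + x 1}{3} = \frac{0 + x}{3} = \frac{x}{3}$)
$G{\left(120 \right)} - I{\left(-38,174 \right)} = 1 - \frac{1}{3} \left(-38\right) = 1 - - \frac{38}{3} = 1 + \frac{38}{3} = \frac{41}{3}$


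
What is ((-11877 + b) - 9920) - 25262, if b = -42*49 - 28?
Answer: -49145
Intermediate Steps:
b = -2086 (b = -2058 - 28 = -2086)
((-11877 + b) - 9920) - 25262 = ((-11877 - 2086) - 9920) - 25262 = (-13963 - 9920) - 25262 = -23883 - 25262 = -49145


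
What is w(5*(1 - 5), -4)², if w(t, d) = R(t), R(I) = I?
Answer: 400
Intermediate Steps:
w(t, d) = t
w(5*(1 - 5), -4)² = (5*(1 - 5))² = (5*(-4))² = (-20)² = 400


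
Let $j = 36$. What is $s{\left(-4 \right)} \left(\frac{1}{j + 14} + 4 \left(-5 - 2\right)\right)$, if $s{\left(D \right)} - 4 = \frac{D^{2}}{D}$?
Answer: $0$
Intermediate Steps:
$s{\left(D \right)} = 4 + D$ ($s{\left(D \right)} = 4 + \frac{D^{2}}{D} = 4 + D$)
$s{\left(-4 \right)} \left(\frac{1}{j + 14} + 4 \left(-5 - 2\right)\right) = \left(4 - 4\right) \left(\frac{1}{36 + 14} + 4 \left(-5 - 2\right)\right) = 0 \left(\frac{1}{50} + 4 \left(-7\right)\right) = 0 \left(\frac{1}{50} - 28\right) = 0 \left(- \frac{1399}{50}\right) = 0$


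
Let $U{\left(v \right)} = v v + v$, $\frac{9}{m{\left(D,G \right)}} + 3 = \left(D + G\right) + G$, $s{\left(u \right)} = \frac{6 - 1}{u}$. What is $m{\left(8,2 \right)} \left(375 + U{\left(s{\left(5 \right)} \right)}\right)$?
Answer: $377$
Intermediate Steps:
$s{\left(u \right)} = \frac{5}{u}$
$m{\left(D,G \right)} = \frac{9}{-3 + D + 2 G}$ ($m{\left(D,G \right)} = \frac{9}{-3 + \left(\left(D + G\right) + G\right)} = \frac{9}{-3 + \left(D + 2 G\right)} = \frac{9}{-3 + D + 2 G}$)
$U{\left(v \right)} = v + v^{2}$ ($U{\left(v \right)} = v^{2} + v = v + v^{2}$)
$m{\left(8,2 \right)} \left(375 + U{\left(s{\left(5 \right)} \right)}\right) = \frac{9}{-3 + 8 + 2 \cdot 2} \left(375 + \frac{5}{5} \left(1 + \frac{5}{5}\right)\right) = \frac{9}{-3 + 8 + 4} \left(375 + 5 \cdot \frac{1}{5} \left(1 + 5 \cdot \frac{1}{5}\right)\right) = \frac{9}{9} \left(375 + 1 \left(1 + 1\right)\right) = 9 \cdot \frac{1}{9} \left(375 + 1 \cdot 2\right) = 1 \left(375 + 2\right) = 1 \cdot 377 = 377$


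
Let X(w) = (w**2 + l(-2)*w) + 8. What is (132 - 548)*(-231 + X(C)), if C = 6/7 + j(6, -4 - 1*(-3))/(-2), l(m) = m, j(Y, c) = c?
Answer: 4563416/49 ≈ 93131.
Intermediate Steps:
C = 19/14 (C = 6/7 + (-4 - 1*(-3))/(-2) = 6*(1/7) + (-4 + 3)*(-1/2) = 6/7 - 1*(-1/2) = 6/7 + 1/2 = 19/14 ≈ 1.3571)
X(w) = 8 + w**2 - 2*w (X(w) = (w**2 - 2*w) + 8 = 8 + w**2 - 2*w)
(132 - 548)*(-231 + X(C)) = (132 - 548)*(-231 + (8 + (19/14)**2 - 2*19/14)) = -416*(-231 + (8 + 361/196 - 19/7)) = -416*(-231 + 1397/196) = -416*(-43879/196) = 4563416/49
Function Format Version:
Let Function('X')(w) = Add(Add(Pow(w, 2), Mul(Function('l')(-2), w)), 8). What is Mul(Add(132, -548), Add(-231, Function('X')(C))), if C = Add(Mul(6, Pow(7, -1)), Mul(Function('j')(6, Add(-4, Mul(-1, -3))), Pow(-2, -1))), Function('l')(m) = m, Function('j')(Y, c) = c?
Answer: Rational(4563416, 49) ≈ 93131.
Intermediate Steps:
C = Rational(19, 14) (C = Add(Mul(6, Pow(7, -1)), Mul(Add(-4, Mul(-1, -3)), Pow(-2, -1))) = Add(Mul(6, Rational(1, 7)), Mul(Add(-4, 3), Rational(-1, 2))) = Add(Rational(6, 7), Mul(-1, Rational(-1, 2))) = Add(Rational(6, 7), Rational(1, 2)) = Rational(19, 14) ≈ 1.3571)
Function('X')(w) = Add(8, Pow(w, 2), Mul(-2, w)) (Function('X')(w) = Add(Add(Pow(w, 2), Mul(-2, w)), 8) = Add(8, Pow(w, 2), Mul(-2, w)))
Mul(Add(132, -548), Add(-231, Function('X')(C))) = Mul(Add(132, -548), Add(-231, Add(8, Pow(Rational(19, 14), 2), Mul(-2, Rational(19, 14))))) = Mul(-416, Add(-231, Add(8, Rational(361, 196), Rational(-19, 7)))) = Mul(-416, Add(-231, Rational(1397, 196))) = Mul(-416, Rational(-43879, 196)) = Rational(4563416, 49)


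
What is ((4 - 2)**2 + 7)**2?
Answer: 121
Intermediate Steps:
((4 - 2)**2 + 7)**2 = (2**2 + 7)**2 = (4 + 7)**2 = 11**2 = 121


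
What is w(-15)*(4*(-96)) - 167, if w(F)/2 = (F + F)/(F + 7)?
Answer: -3047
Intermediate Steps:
w(F) = 4*F/(7 + F) (w(F) = 2*((F + F)/(F + 7)) = 2*((2*F)/(7 + F)) = 2*(2*F/(7 + F)) = 4*F/(7 + F))
w(-15)*(4*(-96)) - 167 = (4*(-15)/(7 - 15))*(4*(-96)) - 167 = (4*(-15)/(-8))*(-384) - 167 = (4*(-15)*(-⅛))*(-384) - 167 = (15/2)*(-384) - 167 = -2880 - 167 = -3047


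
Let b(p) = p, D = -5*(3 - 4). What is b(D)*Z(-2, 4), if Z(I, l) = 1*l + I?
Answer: 10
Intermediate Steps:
Z(I, l) = I + l (Z(I, l) = l + I = I + l)
D = 5 (D = -5*(-1) = 5)
b(D)*Z(-2, 4) = 5*(-2 + 4) = 5*2 = 10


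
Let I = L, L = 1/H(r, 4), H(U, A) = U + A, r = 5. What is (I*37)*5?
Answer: 185/9 ≈ 20.556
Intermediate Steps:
H(U, A) = A + U
L = 1/9 (L = 1/(4 + 5) = 1/9 ≈ 0.11111)
I = 1/9 ≈ 0.11111
(I*37)*5 = ((1/9)*37)*5 = (37/9)*5 = 185/9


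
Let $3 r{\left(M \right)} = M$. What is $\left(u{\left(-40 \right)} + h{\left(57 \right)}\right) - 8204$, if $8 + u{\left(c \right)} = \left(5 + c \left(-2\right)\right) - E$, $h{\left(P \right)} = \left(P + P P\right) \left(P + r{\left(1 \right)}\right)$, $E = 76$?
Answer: $181341$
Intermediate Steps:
$r{\left(M \right)} = \frac{M}{3}$
$h{\left(P \right)} = \left(\frac{1}{3} + P\right) \left(P + P^{2}\right)$ ($h{\left(P \right)} = \left(P + P P\right) \left(P + \frac{1}{3} \cdot 1\right) = \left(P + P^{2}\right) \left(P + \frac{1}{3}\right) = \left(P + P^{2}\right) \left(\frac{1}{3} + P\right) = \left(\frac{1}{3} + P\right) \left(P + P^{2}\right)$)
$u{\left(c \right)} = -79 - 2 c$ ($u{\left(c \right)} = -8 + \left(\left(5 + c \left(-2\right)\right) - 76\right) = -8 - \left(71 + 2 c\right) = -79 - 2 c$)
$\left(u{\left(-40 \right)} + h{\left(57 \right)}\right) - 8204 = \left(\left(-79 - -80\right) + \frac{1}{3} \cdot 57 \left(1 + 3 \cdot 57^{2} + 4 \cdot 57\right)\right) - 8204 = \left(\left(-79 + 80\right) + \frac{1}{3} \cdot 57 \left(1 + 3 \cdot 3249 + 228\right)\right) - 8204 = \left(1 + \frac{1}{3} \cdot 57 \left(1 + 9747 + 228\right)\right) - 8204 = \left(1 + \frac{1}{3} \cdot 57 \cdot 9976\right) - 8204 = \left(1 + 189544\right) - 8204 = 189545 - 8204 = 181341$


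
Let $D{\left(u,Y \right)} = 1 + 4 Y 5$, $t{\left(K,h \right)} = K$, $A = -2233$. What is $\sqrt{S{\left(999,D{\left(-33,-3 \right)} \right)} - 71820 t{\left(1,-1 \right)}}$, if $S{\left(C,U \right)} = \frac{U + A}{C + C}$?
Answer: $\frac{i \sqrt{884908354}}{111} \approx 267.99 i$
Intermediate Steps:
$D{\left(u,Y \right)} = 1 + 20 Y$ ($D{\left(u,Y \right)} = 1 + 4 \cdot 5 Y = 1 + 20 Y$)
$S{\left(C,U \right)} = \frac{-2233 + U}{2 C}$ ($S{\left(C,U \right)} = \frac{U - 2233}{C + C} = \frac{-2233 + U}{2 C}$)
$\sqrt{S{\left(999,D{\left(-33,-3 \right)} \right)} - 71820 t{\left(1,-1 \right)}} = \sqrt{\frac{-2233 + \left(1 + 20 \left(-3\right)\right)}{2 \cdot 999} - 71820} = \sqrt{\frac{1}{2} \cdot \frac{1}{999} \left(-2233 + \left(1 - 60\right)\right) - 71820} = \sqrt{\frac{1}{2} \cdot \frac{1}{999} \left(-2233 - 59\right) - 71820} = \sqrt{\frac{1}{2} \cdot \frac{1}{999} \left(-2292\right) - 71820} = \sqrt{- \frac{382}{333} - 71820} = \sqrt{- \frac{23916442}{333}} = \frac{i \sqrt{884908354}}{111}$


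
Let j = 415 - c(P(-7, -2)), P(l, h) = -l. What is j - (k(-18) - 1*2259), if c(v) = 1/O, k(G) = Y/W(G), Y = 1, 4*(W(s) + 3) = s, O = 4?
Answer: 160433/60 ≈ 2673.9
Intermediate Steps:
W(s) = -3 + s/4
k(G) = 1/(-3 + G/4)
c(v) = ¼ (c(v) = 1/4 = ¼)
j = 1659/4 (j = 415 - 1*¼ = 415 - ¼ = 1659/4 ≈ 414.75)
j - (k(-18) - 1*2259) = 1659/4 - (4/(-12 - 18) - 1*2259) = 1659/4 - (4/(-30) - 2259) = 1659/4 - (4*(-1/30) - 2259) = 1659/4 - (-2/15 - 2259) = 1659/4 - 1*(-33887/15) = 1659/4 + 33887/15 = 160433/60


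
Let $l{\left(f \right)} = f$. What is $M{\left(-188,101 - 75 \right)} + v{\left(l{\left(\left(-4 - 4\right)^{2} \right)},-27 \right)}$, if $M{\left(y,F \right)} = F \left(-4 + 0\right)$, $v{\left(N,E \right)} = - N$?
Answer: $-168$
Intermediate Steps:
$M{\left(y,F \right)} = - 4 F$ ($M{\left(y,F \right)} = F \left(-4\right) = - 4 F$)
$M{\left(-188,101 - 75 \right)} + v{\left(l{\left(\left(-4 - 4\right)^{2} \right)},-27 \right)} = - 4 \left(101 - 75\right) - \left(-4 - 4\right)^{2} = \left(-4\right) 26 - \left(-8\right)^{2} = -104 - 64 = -168$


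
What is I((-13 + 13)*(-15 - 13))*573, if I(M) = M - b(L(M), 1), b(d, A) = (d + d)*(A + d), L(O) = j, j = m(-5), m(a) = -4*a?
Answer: -481320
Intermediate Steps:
j = 20 (j = -4*(-5) = 20)
L(O) = 20
b(d, A) = 2*d*(A + d) (b(d, A) = (2*d)*(A + d) = 2*d*(A + d))
I(M) = -840 + M (I(M) = M - 2*20*(1 + 20) = M - 2*20*21 = M - 1*840 = M - 840 = -840 + M)
I((-13 + 13)*(-15 - 13))*573 = (-840 + (-13 + 13)*(-15 - 13))*573 = (-840 + 0*(-28))*573 = (-840 + 0)*573 = -840*573 = -481320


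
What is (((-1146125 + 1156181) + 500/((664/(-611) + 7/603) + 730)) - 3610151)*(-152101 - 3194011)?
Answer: 129406362873984405440/10742399 ≈ 1.2046e+13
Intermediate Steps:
(((-1146125 + 1156181) + 500/((664/(-611) + 7/603) + 730)) - 3610151)*(-152101 - 3194011) = ((10056 + 500/((664*(-1/611) + 7*(1/603)) + 730)) - 3610151)*(-3346112) = ((10056 + 500/((-664/611 + 7/603) + 730)) - 3610151)*(-3346112) = ((10056 + 500/(-396115/368433 + 730)) - 3610151)*(-3346112) = ((10056 + 500/(268559975/368433)) - 3610151)*(-3346112) = ((10056 + 500*(368433/268559975)) - 3610151)*(-3346112) = ((10056 + 7368660/10742399) - 3610151)*(-3346112) = (108032933004/10742399 - 3610151)*(-3346112) = -38673649559245/10742399*(-3346112) = 129406362873984405440/10742399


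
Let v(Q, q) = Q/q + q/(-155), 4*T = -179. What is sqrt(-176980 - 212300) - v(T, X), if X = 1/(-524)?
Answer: -1904527781/81220 + 4*I*sqrt(24330) ≈ -23449.0 + 623.92*I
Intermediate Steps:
T = -179/4 (T = (1/4)*(-179) = -179/4 ≈ -44.750)
X = -1/524 ≈ -0.0019084
v(Q, q) = -q/155 + Q/q (v(Q, q) = Q/q + q*(-1/155) = Q/q - q/155 = -q/155 + Q/q)
sqrt(-176980 - 212300) - v(T, X) = sqrt(-176980 - 212300) - (-1/155*(-1/524) - 179/(4*(-1/524))) = sqrt(-389280) - (1/81220 - 179/4*(-524)) = 4*I*sqrt(24330) - (1/81220 + 23449) = 4*I*sqrt(24330) - 1*1904527781/81220 = 4*I*sqrt(24330) - 1904527781/81220 = -1904527781/81220 + 4*I*sqrt(24330)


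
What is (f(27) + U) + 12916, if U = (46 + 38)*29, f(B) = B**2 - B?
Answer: 16054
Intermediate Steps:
U = 2436 (U = 84*29 = 2436)
(f(27) + U) + 12916 = (27*(-1 + 27) + 2436) + 12916 = (27*26 + 2436) + 12916 = (702 + 2436) + 12916 = 3138 + 12916 = 16054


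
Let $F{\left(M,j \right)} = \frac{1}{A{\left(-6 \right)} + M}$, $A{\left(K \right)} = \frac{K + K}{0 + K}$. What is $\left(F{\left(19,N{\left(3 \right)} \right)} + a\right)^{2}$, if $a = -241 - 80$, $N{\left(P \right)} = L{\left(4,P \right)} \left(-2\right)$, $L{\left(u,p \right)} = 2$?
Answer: $\frac{45427600}{441} \approx 1.0301 \cdot 10^{5}$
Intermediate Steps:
$A{\left(K \right)} = 2$ ($A{\left(K \right)} = \frac{2 K}{K} = 2$)
$N{\left(P \right)} = -4$ ($N{\left(P \right)} = 2 \left(-2\right) = -4$)
$F{\left(M,j \right)} = \frac{1}{2 + M}$
$a = -321$ ($a = -241 - 80 = -321$)
$\left(F{\left(19,N{\left(3 \right)} \right)} + a\right)^{2} = \left(\frac{1}{2 + 19} - 321\right)^{2} = \left(\frac{1}{21} - 321\right)^{2} = \left(- \frac{6740}{21}\right)^{2} = \frac{45427600}{441}$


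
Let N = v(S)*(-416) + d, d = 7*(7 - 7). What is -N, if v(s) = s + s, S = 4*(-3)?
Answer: -9984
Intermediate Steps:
S = -12
d = 0 (d = 7*0 = 0)
v(s) = 2*s
N = 9984 (N = (2*(-12))*(-416) + 0 = -24*(-416) + 0 = 9984 + 0 = 9984)
-N = -1*9984 = -9984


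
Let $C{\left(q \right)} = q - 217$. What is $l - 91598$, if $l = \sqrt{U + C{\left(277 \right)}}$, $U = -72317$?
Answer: $-91598 + i \sqrt{72257} \approx -91598.0 + 268.81 i$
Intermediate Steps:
$C{\left(q \right)} = -217 + q$
$l = i \sqrt{72257}$ ($l = \sqrt{-72317 + \left(-217 + 277\right)} = \sqrt{-72317 + 60} = \sqrt{-72257} = i \sqrt{72257} \approx 268.81 i$)
$l - 91598 = i \sqrt{72257} - 91598 = -91598 + i \sqrt{72257}$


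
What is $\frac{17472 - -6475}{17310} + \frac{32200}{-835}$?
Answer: $- \frac{107477251}{2890770} \approx -37.179$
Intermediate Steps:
$\frac{17472 - -6475}{17310} + \frac{32200}{-835} = \left(17472 + 6475\right) \frac{1}{17310} + 32200 \left(- \frac{1}{835}\right) = 23947 \cdot \frac{1}{17310} - \frac{6440}{167} = \frac{23947}{17310} - \frac{6440}{167} = - \frac{107477251}{2890770}$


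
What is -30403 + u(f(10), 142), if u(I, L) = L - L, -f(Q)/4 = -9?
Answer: -30403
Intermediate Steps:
f(Q) = 36 (f(Q) = -4*(-9) = 36)
u(I, L) = 0
-30403 + u(f(10), 142) = -30403 + 0 = -30403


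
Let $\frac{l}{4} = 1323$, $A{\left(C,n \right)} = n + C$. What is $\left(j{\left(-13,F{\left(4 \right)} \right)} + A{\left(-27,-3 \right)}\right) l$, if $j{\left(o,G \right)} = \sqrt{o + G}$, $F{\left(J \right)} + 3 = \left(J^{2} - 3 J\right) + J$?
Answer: $-158760 + 10584 i \sqrt{2} \approx -1.5876 \cdot 10^{5} + 14968.0 i$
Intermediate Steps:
$A{\left(C,n \right)} = C + n$
$l = 5292$ ($l = 4 \cdot 1323 = 5292$)
$F{\left(J \right)} = -3 + J^{2} - 2 J$ ($F{\left(J \right)} = -3 + \left(\left(J^{2} - 3 J\right) + J\right) = -3 + \left(J^{2} - 2 J\right) = -3 + J^{2} - 2 J$)
$j{\left(o,G \right)} = \sqrt{G + o}$
$\left(j{\left(-13,F{\left(4 \right)} \right)} + A{\left(-27,-3 \right)}\right) l = \left(\sqrt{\left(-3 + 4^{2} - 8\right) - 13} - 30\right) 5292 = \left(\sqrt{\left(-3 + 16 - 8\right) - 13} - 30\right) 5292 = \left(\sqrt{5 - 13} - 30\right) 5292 = \left(\sqrt{-8} - 30\right) 5292 = \left(2 i \sqrt{2} - 30\right) 5292 = \left(-30 + 2 i \sqrt{2}\right) 5292 = -158760 + 10584 i \sqrt{2}$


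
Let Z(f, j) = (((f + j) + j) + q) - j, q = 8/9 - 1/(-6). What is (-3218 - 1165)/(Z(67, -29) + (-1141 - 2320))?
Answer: 78894/61595 ≈ 1.2809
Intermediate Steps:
q = 19/18 (q = 8*(1/9) - 1*(-1/6) = 8/9 + 1/6 = 19/18 ≈ 1.0556)
Z(f, j) = 19/18 + f + j (Z(f, j) = (((f + j) + j) + 19/18) - j = ((f + 2*j) + 19/18) - j = (19/18 + f + 2*j) - j = 19/18 + f + j)
(-3218 - 1165)/(Z(67, -29) + (-1141 - 2320)) = (-3218 - 1165)/((19/18 + 67 - 29) + (-1141 - 2320)) = -4383/(703/18 - 3461) = -4383/(-61595/18) = -4383*(-18/61595) = 78894/61595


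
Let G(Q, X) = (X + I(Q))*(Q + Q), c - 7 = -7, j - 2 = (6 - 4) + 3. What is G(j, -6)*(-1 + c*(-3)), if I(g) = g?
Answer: -14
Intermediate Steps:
j = 7 (j = 2 + ((6 - 4) + 3) = 2 + (2 + 3) = 2 + 5 = 7)
c = 0 (c = 7 - 7 = 0)
G(Q, X) = 2*Q*(Q + X) (G(Q, X) = (X + Q)*(Q + Q) = (Q + X)*(2*Q) = 2*Q*(Q + X))
G(j, -6)*(-1 + c*(-3)) = (2*7*(7 - 6))*(-1 + 0*(-3)) = (2*7*1)*(-1 + 0) = 14*(-1) = -14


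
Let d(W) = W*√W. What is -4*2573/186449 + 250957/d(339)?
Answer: -10292/186449 + 250957*√339/114921 ≈ 40.152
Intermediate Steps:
d(W) = W^(3/2)
-4*2573/186449 + 250957/d(339) = -4*2573/186449 + 250957/(339^(3/2)) = -10292*1/186449 + 250957/((339*√339)) = -10292/186449 + 250957*(√339/114921) = -10292/186449 + 250957*√339/114921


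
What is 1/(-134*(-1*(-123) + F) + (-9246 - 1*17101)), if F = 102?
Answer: -1/56497 ≈ -1.7700e-5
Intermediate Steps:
1/(-134*(-1*(-123) + F) + (-9246 - 1*17101)) = 1/(-134*(-1*(-123) + 102) + (-9246 - 1*17101)) = 1/(-134*(123 + 102) + (-9246 - 17101)) = 1/(-134*225 - 26347) = 1/(-30150 - 26347) = 1/(-56497) = -1/56497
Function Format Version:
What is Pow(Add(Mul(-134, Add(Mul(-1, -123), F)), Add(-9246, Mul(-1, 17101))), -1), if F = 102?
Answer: Rational(-1, 56497) ≈ -1.7700e-5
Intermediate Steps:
Pow(Add(Mul(-134, Add(Mul(-1, -123), F)), Add(-9246, Mul(-1, 17101))), -1) = Pow(Add(Mul(-134, Add(Mul(-1, -123), 102)), Add(-9246, Mul(-1, 17101))), -1) = Pow(Add(Mul(-134, Add(123, 102)), Add(-9246, -17101)), -1) = Pow(Add(Mul(-134, 225), -26347), -1) = Pow(Add(-30150, -26347), -1) = Pow(-56497, -1) = Rational(-1, 56497)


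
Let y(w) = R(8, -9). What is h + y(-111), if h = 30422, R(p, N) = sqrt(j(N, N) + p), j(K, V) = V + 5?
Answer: 30424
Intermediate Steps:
j(K, V) = 5 + V
R(p, N) = sqrt(5 + N + p) (R(p, N) = sqrt((5 + N) + p) = sqrt(5 + N + p))
y(w) = 2 (y(w) = sqrt(5 - 9 + 8) = sqrt(4) = 2)
h + y(-111) = 30422 + 2 = 30424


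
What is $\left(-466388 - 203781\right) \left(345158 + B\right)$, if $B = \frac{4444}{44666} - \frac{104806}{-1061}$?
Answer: $- \frac{5482632372945992586}{23695313} \approx -2.3138 \cdot 10^{11}$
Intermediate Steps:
$B = \frac{2342989940}{23695313}$ ($B = 4444 \cdot \frac{1}{44666} - - \frac{104806}{1061} = \frac{2222}{22333} + \frac{104806}{1061} = \frac{2342989940}{23695313} \approx 98.88$)
$\left(-466388 - 203781\right) \left(345158 + B\right) = \left(-466388 - 203781\right) \left(345158 + \frac{2342989940}{23695313}\right) = \left(-670169\right) \frac{8180969834394}{23695313} = - \frac{5482632372945992586}{23695313}$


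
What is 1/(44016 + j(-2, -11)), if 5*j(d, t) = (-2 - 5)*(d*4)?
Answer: 5/220136 ≈ 2.2713e-5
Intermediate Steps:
j(d, t) = -28*d/5 (j(d, t) = ((-2 - 5)*(d*4))/5 = (-28*d)/5 = -28*d/5)
1/(44016 + j(-2, -11)) = 1/(44016 - 28/5*(-2)) = 1/(44016 + 56/5) = 1/(220136/5) = 5/220136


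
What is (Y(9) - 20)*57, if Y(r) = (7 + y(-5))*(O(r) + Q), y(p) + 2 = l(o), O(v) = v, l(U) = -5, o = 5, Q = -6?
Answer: -1140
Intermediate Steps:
y(p) = -7 (y(p) = -2 - 5 = -7)
Y(r) = 0 (Y(r) = (7 - 7)*(r - 6) = 0*(-6 + r) = 0)
(Y(9) - 20)*57 = (0 - 20)*57 = -20*57 = -1140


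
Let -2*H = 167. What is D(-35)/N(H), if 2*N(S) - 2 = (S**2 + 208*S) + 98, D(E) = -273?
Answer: 2184/41183 ≈ 0.053032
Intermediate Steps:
H = -167/2 (H = -1/2*167 = -167/2 ≈ -83.500)
N(S) = 50 + S**2/2 + 104*S (N(S) = 1 + ((S**2 + 208*S) + 98)/2 = 1 + (98 + S**2 + 208*S)/2 = 1 + (49 + S**2/2 + 104*S) = 50 + S**2/2 + 104*S)
D(-35)/N(H) = -273/(50 + (-167/2)**2/2 + 104*(-167/2)) = -273/(50 + (1/2)*(27889/4) - 8684) = -273/(50 + 27889/8 - 8684) = -273/(-41183/8) = -273*(-8/41183) = 2184/41183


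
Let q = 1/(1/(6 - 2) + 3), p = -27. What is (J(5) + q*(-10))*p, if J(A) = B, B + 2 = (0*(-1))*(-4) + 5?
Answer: 27/13 ≈ 2.0769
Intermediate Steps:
B = 3 (B = -2 + ((0*(-1))*(-4) + 5) = -2 + (0*(-4) + 5) = -2 + (0 + 5) = -2 + 5 = 3)
J(A) = 3
q = 4/13 (q = 1/(1/4 + 3) = 1/(13/4) = 4/13 ≈ 0.30769)
(J(5) + q*(-10))*p = (3 + (4/13)*(-10))*(-27) = (3 - 40/13)*(-27) = -1/13*(-27) = 27/13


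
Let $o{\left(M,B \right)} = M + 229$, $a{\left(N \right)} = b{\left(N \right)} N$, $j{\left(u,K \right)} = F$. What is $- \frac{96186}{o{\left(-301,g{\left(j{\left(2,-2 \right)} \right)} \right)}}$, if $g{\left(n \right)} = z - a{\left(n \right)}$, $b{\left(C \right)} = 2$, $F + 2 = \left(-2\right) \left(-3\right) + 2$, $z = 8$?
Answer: $\frac{16031}{12} \approx 1335.9$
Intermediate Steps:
$F = 6$ ($F = -2 + \left(\left(-2\right) \left(-3\right) + 2\right) = -2 + \left(6 + 2\right) = -2 + 8 = 6$)
$j{\left(u,K \right)} = 6$
$a{\left(N \right)} = 2 N$
$g{\left(n \right)} = 8 - 2 n$
$o{\left(M,B \right)} = 229 + M$
$- \frac{96186}{o{\left(-301,g{\left(j{\left(2,-2 \right)} \right)} \right)}} = - \frac{96186}{229 - 301} = - \frac{96186}{-72} = \left(-96186\right) \left(- \frac{1}{72}\right) = \frac{16031}{12}$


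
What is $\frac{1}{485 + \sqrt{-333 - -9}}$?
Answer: $\frac{485}{235549} - \frac{18 i}{235549} \approx 0.002059 - 7.6417 \cdot 10^{-5} i$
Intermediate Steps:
$\frac{1}{485 + \sqrt{-333 - -9}} = \frac{1}{485 + \sqrt{-333 + 9}} = \frac{1}{485 + \sqrt{-324}} = \frac{1}{485 + 18 i} = \frac{485 - 18 i}{235549}$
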